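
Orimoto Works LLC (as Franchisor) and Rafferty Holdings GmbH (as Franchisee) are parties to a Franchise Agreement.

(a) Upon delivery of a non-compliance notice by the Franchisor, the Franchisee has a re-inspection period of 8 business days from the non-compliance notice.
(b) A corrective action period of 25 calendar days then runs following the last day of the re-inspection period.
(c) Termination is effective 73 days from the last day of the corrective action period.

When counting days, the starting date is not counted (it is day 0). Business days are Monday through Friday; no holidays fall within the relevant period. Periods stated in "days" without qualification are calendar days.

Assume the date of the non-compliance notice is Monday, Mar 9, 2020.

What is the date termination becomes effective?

The last day of the re-inspection period: 8 business days after Monday, Mar 9, 2020, skipping weekends — Mar 10, Mar 11, Mar 12, Mar 13, Mar 16, Mar 17, Mar 18, Mar 19 — lands on Thursday, Mar 19, 2020.
Adding 25 calendar days to Mar 19, 2020 gives Apr 13, 2020, which is the last day of the corrective action period.
The date termination becomes effective: 73 calendar days after Apr 13, 2020 is Jun 25, 2020.

Jun 25, 2020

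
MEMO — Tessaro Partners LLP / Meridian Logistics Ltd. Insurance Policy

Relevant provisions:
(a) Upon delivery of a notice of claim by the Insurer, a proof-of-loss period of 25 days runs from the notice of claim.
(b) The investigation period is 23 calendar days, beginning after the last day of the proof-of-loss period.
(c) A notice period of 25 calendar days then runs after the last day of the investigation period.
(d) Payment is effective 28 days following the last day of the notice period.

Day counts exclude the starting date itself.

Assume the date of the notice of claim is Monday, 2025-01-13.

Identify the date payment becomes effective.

The last day of the proof-of-loss period: 25 calendar days after 2025-01-13 is 2025-02-07.
Adding 23 calendar days to 2025-02-07 gives 2025-03-02, which is the last day of the investigation period.
The last day of the notice period: 25 calendar days after 2025-03-02 is 2025-03-27.
The date payment becomes effective: 28 calendar days after 2025-03-27 is 2025-04-24.

2025-04-24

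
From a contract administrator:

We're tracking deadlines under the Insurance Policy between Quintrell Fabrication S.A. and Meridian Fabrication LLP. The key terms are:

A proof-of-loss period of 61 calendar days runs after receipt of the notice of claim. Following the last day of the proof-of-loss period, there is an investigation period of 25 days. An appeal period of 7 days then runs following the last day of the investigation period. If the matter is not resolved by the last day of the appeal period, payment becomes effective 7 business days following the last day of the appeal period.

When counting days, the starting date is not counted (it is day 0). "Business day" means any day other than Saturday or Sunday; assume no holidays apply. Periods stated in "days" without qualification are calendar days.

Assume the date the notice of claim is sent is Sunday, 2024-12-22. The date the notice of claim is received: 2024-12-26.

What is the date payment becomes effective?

Adding 61 calendar days to 2024-12-26 gives 2025-02-25, which is the last day of the proof-of-loss period.
The last day of the investigation period: 25 calendar days after 2025-02-25 is 2025-03-22.
Adding 7 calendar days to 2025-03-22 gives 2025-03-29, which is the last day of the appeal period.
The date payment becomes effective: counting 7 business days from Saturday, 2025-03-29 (Mar 31, Apr 1, Apr 2, Apr 3, Apr 4, Apr 7, Apr 8, skipping weekends) reaches Tuesday, 2025-04-08.

2025-04-08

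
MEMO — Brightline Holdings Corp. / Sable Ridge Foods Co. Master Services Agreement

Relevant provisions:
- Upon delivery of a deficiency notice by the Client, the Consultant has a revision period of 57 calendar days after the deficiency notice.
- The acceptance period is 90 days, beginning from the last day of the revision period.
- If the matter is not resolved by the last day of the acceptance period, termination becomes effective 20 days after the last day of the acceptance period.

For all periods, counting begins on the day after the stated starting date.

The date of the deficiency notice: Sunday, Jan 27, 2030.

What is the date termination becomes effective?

Jul 13, 2030

The last day of the revision period: Jan 27, 2030 + 57 days = Mar 25, 2030.
Adding 90 calendar days to Mar 25, 2030 gives Jun 23, 2030, which is the last day of the acceptance period.
Adding 20 calendar days to Jun 23, 2030 gives Jul 13, 2030, which is the date termination becomes effective.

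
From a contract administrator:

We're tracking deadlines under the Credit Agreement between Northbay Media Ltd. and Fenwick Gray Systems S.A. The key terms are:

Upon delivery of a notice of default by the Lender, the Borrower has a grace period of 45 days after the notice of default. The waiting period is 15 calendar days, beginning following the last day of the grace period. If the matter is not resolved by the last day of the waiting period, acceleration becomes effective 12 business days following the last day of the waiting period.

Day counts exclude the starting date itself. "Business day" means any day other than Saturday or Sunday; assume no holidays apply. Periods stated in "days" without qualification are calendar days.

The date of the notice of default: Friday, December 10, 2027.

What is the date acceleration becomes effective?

The last day of the grace period: December 10, 2027 + 45 days = January 24, 2028.
The last day of the waiting period: 15 calendar days after January 24, 2028 is February 8, 2028.
From Tuesday, February 8, 2028, 12 business days (Feb 9, Feb 10, Feb 11, Feb 14, …, Feb 22, Feb 23, Feb 24, skipping weekends) brings us to Thursday, February 24, 2028, which is the date acceleration becomes effective.

February 24, 2028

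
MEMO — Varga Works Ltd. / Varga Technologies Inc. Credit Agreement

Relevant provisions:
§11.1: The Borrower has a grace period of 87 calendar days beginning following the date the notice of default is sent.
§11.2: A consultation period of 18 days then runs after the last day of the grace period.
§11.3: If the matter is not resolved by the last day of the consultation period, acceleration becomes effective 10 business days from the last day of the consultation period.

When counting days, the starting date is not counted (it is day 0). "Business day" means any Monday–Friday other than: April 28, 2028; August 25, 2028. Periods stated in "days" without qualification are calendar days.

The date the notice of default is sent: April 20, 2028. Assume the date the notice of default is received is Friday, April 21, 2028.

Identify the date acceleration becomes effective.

August 17, 2028

The last day of the grace period: April 20, 2028 + 87 days = July 16, 2028.
Adding 18 calendar days to July 16, 2028 gives August 3, 2028, which is the last day of the consultation period.
From Thursday, August 3, 2028, 10 business days (Aug 4, Aug 7, Aug 8, Aug 9, Aug 10, Aug 11, Aug 14, Aug 15, Aug 16, Aug 17, skipping weekends) brings us to Thursday, August 17, 2028, which is the date acceleration becomes effective.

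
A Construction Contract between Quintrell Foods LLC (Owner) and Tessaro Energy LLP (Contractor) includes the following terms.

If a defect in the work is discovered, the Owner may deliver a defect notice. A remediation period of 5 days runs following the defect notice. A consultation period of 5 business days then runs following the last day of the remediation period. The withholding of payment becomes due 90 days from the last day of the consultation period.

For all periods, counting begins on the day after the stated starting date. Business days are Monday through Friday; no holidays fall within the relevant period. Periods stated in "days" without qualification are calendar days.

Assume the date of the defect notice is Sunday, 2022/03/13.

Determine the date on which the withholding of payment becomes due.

Adding 5 calendar days to 2022/03/13 gives 2022/03/18, which is the last day of the remediation period.
The last day of the consultation period: 5 business days after Friday, 2022/03/18, skipping weekends — Mar 21, Mar 22, Mar 23, Mar 24, Mar 25 — lands on Friday, 2022/03/25.
The date on which the withholding of payment becomes due: 90 calendar days after 2022/03/25 is 2022/06/23.

2022/06/23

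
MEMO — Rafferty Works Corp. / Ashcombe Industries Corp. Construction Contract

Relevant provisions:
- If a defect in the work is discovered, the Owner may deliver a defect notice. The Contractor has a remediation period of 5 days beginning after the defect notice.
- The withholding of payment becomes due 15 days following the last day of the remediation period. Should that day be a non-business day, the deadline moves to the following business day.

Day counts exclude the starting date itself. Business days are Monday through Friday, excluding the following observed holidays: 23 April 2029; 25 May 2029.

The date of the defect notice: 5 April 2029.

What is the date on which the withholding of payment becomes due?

25 April 2029

Adding 5 calendar days to 5 April 2029 gives 10 April 2029, which is the last day of the remediation period.
The date on which the withholding of payment becomes due: 15 calendar days after 10 April 2029 is 25 April 2029. 25 April 2029 is a Wednesday and is not a listed holiday, so no roll-forward applies.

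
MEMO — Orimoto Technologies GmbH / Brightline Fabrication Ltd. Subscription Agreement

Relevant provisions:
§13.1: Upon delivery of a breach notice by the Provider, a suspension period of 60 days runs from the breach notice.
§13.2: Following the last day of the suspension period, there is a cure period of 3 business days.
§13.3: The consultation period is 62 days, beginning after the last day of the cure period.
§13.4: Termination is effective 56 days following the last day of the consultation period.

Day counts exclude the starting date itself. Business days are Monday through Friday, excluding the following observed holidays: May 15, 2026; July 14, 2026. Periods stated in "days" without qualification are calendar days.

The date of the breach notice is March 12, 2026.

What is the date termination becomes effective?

September 9, 2026

Adding 60 calendar days to March 12, 2026 gives May 11, 2026, which is the last day of the suspension period.
The last day of the cure period: 3 business days after Monday, May 11, 2026, skipping weekends — May 12, May 13, May 14 — lands on Thursday, May 14, 2026.
The last day of the consultation period: 62 calendar days after May 14, 2026 is July 15, 2026.
The date termination becomes effective: July 15, 2026 + 56 days = September 9, 2026.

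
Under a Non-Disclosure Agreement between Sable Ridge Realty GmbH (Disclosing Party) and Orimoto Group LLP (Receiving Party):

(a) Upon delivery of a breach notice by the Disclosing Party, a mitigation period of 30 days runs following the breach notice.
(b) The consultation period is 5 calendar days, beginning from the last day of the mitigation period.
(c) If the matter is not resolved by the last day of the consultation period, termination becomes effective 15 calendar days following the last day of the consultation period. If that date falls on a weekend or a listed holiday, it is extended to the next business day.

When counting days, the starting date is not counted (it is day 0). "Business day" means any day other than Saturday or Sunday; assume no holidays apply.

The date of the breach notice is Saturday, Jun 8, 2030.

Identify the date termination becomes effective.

Jul 29, 2030

The last day of the mitigation period: 30 calendar days after Jun 8, 2030 is Jul 8, 2030.
The last day of the consultation period: Jul 8, 2030 + 5 days = Jul 13, 2030.
The date termination becomes effective: Jul 13, 2030 + 15 days = Jul 28, 2030. That falls on a Sunday, so it rolls to the next business day, Monday, Jul 29, 2030.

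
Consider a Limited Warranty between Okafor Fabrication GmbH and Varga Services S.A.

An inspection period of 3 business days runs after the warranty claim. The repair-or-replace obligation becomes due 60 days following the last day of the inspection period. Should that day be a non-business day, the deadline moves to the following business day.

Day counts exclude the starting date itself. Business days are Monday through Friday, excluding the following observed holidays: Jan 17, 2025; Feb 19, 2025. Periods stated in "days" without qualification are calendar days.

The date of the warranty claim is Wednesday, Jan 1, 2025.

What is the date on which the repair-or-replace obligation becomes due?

The last day of the inspection period: 3 business days after Wednesday, Jan 1, 2025, skipping weekends — Jan 2, Jan 3, Jan 6 — lands on Monday, Jan 6, 2025.
The date on which the repair-or-replace obligation becomes due: Jan 6, 2025 + 60 days = Mar 7, 2025. Mar 7, 2025 is a Friday and is not a listed holiday, so no roll-forward applies.

Mar 7, 2025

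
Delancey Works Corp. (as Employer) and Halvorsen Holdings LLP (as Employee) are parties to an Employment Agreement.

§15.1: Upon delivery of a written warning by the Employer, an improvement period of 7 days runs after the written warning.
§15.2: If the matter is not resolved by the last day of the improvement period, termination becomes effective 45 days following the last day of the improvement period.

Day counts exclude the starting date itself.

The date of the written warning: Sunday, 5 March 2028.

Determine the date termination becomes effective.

26 April 2028

Adding 7 calendar days to 5 March 2028 gives 12 March 2028, which is the last day of the improvement period.
Adding 45 calendar days to 12 March 2028 gives 26 April 2028, which is the date termination becomes effective.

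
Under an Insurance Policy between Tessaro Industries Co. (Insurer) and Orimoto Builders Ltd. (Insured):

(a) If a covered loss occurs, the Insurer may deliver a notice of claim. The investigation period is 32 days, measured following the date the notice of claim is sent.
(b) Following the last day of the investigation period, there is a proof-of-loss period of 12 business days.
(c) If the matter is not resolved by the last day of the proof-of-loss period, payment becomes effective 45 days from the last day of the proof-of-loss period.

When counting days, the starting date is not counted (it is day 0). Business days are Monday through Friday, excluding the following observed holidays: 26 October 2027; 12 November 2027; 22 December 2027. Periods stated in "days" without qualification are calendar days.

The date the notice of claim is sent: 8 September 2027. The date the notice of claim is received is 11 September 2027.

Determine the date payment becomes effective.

The last day of the investigation period: 8 September 2027 + 32 days = 10 October 2027.
The last day of the proof-of-loss period: counting 12 business days from Sunday, 10 October 2027 (Oct 11, Oct 12, Oct 13, Oct 14, …, Oct 22, Oct 25, Oct 27, skipping weekends and the listed holiday on Oct 26) reaches Wednesday, 27 October 2027.
Adding 45 calendar days to 27 October 2027 gives 11 December 2027, which is the date payment becomes effective.

11 December 2027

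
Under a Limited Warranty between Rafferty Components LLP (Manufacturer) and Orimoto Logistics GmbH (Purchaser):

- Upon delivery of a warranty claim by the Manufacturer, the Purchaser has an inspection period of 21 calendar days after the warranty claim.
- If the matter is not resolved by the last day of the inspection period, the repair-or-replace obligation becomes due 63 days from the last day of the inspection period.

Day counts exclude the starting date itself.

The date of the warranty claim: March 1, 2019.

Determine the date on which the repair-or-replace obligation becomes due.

The last day of the inspection period: 21 calendar days after March 1, 2019 is March 22, 2019.
The date on which the repair-or-replace obligation becomes due: 63 calendar days after March 22, 2019 is May 24, 2019.

May 24, 2019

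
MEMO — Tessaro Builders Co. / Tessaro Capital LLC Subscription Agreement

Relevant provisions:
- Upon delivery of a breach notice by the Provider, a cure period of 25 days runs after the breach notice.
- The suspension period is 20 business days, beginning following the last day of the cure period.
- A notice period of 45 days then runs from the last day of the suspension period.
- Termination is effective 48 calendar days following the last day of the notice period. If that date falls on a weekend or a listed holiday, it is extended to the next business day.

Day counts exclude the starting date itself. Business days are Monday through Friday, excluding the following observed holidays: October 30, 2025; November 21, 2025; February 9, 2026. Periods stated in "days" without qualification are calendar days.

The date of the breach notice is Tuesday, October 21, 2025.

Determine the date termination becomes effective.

March 18, 2026

Adding 25 calendar days to October 21, 2025 gives November 15, 2025, which is the last day of the cure period.
The last day of the suspension period: counting 20 business days from Saturday, November 15, 2025 (Nov 17, Nov 18, Nov 19, Nov 20, …, Dec 11, Dec 12, Dec 15, skipping weekends and the listed holiday on Nov 21) reaches Monday, December 15, 2025.
Adding 45 calendar days to December 15, 2025 gives January 29, 2026, which is the last day of the notice period.
The date termination becomes effective: January 29, 2026 + 48 days = March 18, 2026. March 18, 2026 is a Wednesday and is not a listed holiday, so no roll-forward applies.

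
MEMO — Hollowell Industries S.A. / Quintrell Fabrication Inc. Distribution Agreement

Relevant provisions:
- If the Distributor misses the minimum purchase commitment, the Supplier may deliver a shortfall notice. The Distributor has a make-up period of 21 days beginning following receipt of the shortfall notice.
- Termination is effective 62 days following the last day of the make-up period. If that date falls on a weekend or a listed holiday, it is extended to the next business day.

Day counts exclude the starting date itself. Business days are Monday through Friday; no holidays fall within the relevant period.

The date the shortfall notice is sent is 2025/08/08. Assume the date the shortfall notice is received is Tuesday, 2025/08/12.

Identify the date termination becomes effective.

Adding 21 calendar days to 2025/08/12 gives 2025/09/02, which is the last day of the make-up period.
The date termination becomes effective: 2025/09/02 + 62 days = 2025/11/03. 2025/11/03 is a Monday, so no roll-forward applies.

2025/11/03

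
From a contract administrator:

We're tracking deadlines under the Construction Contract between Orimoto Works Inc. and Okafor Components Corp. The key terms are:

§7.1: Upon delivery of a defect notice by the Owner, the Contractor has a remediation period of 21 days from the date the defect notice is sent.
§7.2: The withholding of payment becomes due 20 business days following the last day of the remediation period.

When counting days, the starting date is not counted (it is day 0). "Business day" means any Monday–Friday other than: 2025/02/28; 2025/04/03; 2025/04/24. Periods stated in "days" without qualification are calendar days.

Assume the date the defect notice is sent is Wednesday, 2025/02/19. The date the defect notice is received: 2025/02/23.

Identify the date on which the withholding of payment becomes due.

2025/04/10

The last day of the remediation period: 21 calendar days after 2025/02/19 is 2025/03/12.
The date on which the withholding of payment becomes due: counting 20 business days from Wednesday, 2025/03/12 (Mar 13, Mar 14, Mar 17, Mar 18, …, Apr 8, Apr 9, Apr 10, skipping weekends and the listed holiday on Apr 3) reaches Thursday, 2025/04/10.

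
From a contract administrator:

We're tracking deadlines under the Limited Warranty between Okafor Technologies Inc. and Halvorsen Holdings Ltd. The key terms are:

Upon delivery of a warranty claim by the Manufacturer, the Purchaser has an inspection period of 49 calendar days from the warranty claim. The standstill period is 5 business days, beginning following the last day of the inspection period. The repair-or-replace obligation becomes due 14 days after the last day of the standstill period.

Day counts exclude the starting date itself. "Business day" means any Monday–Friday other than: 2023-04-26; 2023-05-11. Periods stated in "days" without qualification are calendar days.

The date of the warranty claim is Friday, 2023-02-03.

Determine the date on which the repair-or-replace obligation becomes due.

Adding 49 calendar days to 2023-02-03 gives 2023-03-24, which is the last day of the inspection period.
The last day of the standstill period: 5 business days after Friday, 2023-03-24, skipping weekends — Mar 27, Mar 28, Mar 29, Mar 30, Mar 31 — lands on Friday, 2023-03-31.
The date on which the repair-or-replace obligation becomes due: 2023-03-31 + 14 days = 2023-04-14.

2023-04-14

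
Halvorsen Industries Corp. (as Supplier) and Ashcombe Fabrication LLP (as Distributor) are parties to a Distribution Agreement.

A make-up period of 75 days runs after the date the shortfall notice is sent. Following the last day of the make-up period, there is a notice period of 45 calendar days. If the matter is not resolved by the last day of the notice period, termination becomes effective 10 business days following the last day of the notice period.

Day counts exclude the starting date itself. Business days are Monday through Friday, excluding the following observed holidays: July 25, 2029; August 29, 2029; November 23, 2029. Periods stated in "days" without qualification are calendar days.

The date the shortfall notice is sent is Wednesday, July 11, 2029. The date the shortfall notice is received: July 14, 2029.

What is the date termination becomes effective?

The last day of the make-up period: 75 calendar days after July 11, 2029 is September 24, 2029.
Adding 45 calendar days to September 24, 2029 gives November 8, 2029, which is the last day of the notice period.
The date termination becomes effective: counting 10 business days from Thursday, November 8, 2029 (Nov 9, Nov 12, Nov 13, Nov 14, Nov 15, Nov 16, Nov 19, Nov 20, Nov 21, Nov 22, skipping weekends) reaches Thursday, November 22, 2029.

November 22, 2029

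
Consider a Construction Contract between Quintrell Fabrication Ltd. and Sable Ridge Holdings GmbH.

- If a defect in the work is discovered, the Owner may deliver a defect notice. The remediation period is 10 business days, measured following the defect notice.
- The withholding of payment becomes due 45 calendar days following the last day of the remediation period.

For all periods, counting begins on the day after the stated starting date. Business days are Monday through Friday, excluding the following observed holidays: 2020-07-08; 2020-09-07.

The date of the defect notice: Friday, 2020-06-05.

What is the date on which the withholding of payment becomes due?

2020-08-03

The last day of the remediation period: counting 10 business days from Friday, 2020-06-05 (Jun 8, Jun 9, Jun 10, Jun 11, Jun 12, Jun 15, Jun 16, Jun 17, Jun 18, Jun 19, skipping weekends) reaches Friday, 2020-06-19.
Adding 45 calendar days to 2020-06-19 gives 2020-08-03, which is the date on which the withholding of payment becomes due.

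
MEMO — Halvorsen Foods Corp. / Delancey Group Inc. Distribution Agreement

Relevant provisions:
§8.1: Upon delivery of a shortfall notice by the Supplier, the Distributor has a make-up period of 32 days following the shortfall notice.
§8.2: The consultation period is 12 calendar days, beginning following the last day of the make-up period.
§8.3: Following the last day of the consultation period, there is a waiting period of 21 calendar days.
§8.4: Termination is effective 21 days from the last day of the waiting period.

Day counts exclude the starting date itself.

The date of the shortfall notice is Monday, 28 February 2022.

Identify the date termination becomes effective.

25 May 2022

Adding 32 calendar days to 28 February 2022 gives 1 April 2022, which is the last day of the make-up period.
The last day of the consultation period: 1 April 2022 + 12 days = 13 April 2022.
Adding 21 calendar days to 13 April 2022 gives 4 May 2022, which is the last day of the waiting period.
Adding 21 calendar days to 4 May 2022 gives 25 May 2022, which is the date termination becomes effective.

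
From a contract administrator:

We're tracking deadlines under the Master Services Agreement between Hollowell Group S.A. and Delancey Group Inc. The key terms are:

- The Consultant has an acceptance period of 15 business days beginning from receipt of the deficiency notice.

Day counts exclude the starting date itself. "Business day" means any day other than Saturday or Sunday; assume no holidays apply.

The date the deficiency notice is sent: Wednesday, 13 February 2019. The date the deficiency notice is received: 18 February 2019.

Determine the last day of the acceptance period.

From Monday, 18 February 2019, 15 business days (Feb 19, Feb 20, Feb 21, Feb 22, …, Mar 7, Mar 8, Mar 11, skipping weekends) brings us to Monday, 11 March 2019, which is the last day of the acceptance period.

11 March 2019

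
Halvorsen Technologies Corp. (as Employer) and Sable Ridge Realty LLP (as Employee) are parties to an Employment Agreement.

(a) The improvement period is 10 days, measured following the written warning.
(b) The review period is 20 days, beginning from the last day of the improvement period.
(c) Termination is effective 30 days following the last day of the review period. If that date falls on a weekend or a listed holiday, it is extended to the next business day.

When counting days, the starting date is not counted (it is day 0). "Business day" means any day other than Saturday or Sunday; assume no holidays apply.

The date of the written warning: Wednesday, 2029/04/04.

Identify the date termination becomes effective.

Adding 10 calendar days to 2029/04/04 gives 2029/04/14, which is the last day of the improvement period.
The last day of the review period: 20 calendar days after 2029/04/14 is 2029/05/04.
The date termination becomes effective: 2029/05/04 + 30 days = 2029/06/03. That falls on a Sunday, so it rolls to the next business day, Monday, 2029/06/04.

2029/06/04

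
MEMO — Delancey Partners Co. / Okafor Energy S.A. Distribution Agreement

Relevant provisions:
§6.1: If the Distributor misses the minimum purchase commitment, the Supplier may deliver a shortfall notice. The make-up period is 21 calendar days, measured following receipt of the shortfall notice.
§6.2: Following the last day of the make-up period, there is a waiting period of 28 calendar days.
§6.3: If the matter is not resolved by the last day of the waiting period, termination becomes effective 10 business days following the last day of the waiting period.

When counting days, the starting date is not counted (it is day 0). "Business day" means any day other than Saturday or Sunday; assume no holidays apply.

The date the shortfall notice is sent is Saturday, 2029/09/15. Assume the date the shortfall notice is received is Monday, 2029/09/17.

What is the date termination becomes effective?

The last day of the make-up period: 21 calendar days after 2029/09/17 is 2029/10/08.
The last day of the waiting period: 28 calendar days after 2029/10/08 is 2029/11/05.
The date termination becomes effective: 10 business days after Monday, 2029/11/05, skipping weekends — Nov 6, Nov 7, Nov 8, Nov 9, Nov 12, Nov 13, Nov 14, Nov 15, Nov 16, Nov 19 — lands on Monday, 2029/11/19.

2029/11/19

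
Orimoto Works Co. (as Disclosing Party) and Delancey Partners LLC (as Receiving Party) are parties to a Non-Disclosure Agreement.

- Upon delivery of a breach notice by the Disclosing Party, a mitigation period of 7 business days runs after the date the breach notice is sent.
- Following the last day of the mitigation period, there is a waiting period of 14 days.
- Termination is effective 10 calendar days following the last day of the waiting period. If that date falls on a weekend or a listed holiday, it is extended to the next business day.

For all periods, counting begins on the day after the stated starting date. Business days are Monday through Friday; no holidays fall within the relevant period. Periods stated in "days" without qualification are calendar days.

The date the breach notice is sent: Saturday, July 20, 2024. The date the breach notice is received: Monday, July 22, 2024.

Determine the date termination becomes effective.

The last day of the mitigation period: counting 7 business days from Saturday, July 20, 2024 (Jul 22, Jul 23, Jul 24, Jul 25, Jul 26, Jul 29, Jul 30, skipping weekends) reaches Tuesday, July 30, 2024.
The last day of the waiting period: 14 calendar days after July 30, 2024 is August 13, 2024.
The date termination becomes effective: August 13, 2024 + 10 days = August 23, 2024. August 23, 2024 is a Friday, so no roll-forward applies.

August 23, 2024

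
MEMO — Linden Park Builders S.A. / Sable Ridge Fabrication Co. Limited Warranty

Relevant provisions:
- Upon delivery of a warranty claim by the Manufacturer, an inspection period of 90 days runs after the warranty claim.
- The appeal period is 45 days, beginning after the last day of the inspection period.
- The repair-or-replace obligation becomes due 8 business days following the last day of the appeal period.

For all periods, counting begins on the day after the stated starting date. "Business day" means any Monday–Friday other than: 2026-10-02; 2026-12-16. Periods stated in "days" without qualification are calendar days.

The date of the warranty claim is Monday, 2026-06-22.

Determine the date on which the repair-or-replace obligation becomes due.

The last day of the inspection period: 2026-06-22 + 90 days = 2026-09-20.
The last day of the appeal period: 2026-09-20 + 45 days = 2026-11-04.
The date on which the repair-or-replace obligation becomes due: counting 8 business days from Wednesday, 2026-11-04 (Nov 5, Nov 6, Nov 9, Nov 10, Nov 11, Nov 12, Nov 13, Nov 16, skipping weekends) reaches Monday, 2026-11-16.

2026-11-16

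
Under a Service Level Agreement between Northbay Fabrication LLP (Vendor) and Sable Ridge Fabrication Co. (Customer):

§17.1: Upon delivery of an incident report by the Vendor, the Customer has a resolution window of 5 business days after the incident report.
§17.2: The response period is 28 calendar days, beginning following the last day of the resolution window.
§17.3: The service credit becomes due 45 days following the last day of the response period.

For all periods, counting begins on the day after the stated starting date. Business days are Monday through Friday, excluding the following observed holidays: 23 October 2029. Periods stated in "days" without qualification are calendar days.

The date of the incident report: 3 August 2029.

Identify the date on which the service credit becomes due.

From Friday, 3 August 2029, 5 business days (Aug 6, Aug 7, Aug 8, Aug 9, Aug 10, skipping weekends) brings us to Friday, 10 August 2029, which is the last day of the resolution window.
The last day of the response period: 10 August 2029 + 28 days = 7 September 2029.
Adding 45 calendar days to 7 September 2029 gives 22 October 2029, which is the date on which the service credit becomes due.

22 October 2029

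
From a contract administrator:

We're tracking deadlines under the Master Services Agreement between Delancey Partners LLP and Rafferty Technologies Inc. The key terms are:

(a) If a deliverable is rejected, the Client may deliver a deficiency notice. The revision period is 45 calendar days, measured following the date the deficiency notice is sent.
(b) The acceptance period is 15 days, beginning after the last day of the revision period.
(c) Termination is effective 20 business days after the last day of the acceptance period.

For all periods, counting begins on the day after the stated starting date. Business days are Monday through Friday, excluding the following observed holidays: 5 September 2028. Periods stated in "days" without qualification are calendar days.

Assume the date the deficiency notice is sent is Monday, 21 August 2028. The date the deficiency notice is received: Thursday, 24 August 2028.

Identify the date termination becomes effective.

The last day of the revision period: 21 August 2028 + 45 days = 5 October 2028.
The last day of the acceptance period: 15 calendar days after 5 October 2028 is 20 October 2028.
The date termination becomes effective: 20 business days after Friday, 20 October 2028, skipping weekends — Oct 23, Oct 24, Oct 25, Oct 26, …, Nov 15, Nov 16, Nov 17 — lands on Friday, 17 November 2028.

17 November 2028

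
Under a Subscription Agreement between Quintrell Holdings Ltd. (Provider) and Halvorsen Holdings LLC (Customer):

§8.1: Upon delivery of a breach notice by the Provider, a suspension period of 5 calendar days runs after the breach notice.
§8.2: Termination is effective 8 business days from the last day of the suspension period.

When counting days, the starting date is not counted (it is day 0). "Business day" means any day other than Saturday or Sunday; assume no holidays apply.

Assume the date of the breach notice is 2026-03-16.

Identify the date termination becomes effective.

2026-04-01

Adding 5 calendar days to 2026-03-16 gives 2026-03-21, which is the last day of the suspension period.
The date termination becomes effective: counting 8 business days from Saturday, 2026-03-21 (Mar 23, Mar 24, Mar 25, Mar 26, Mar 27, Mar 30, Mar 31, Apr 1, skipping weekends) reaches Wednesday, 2026-04-01.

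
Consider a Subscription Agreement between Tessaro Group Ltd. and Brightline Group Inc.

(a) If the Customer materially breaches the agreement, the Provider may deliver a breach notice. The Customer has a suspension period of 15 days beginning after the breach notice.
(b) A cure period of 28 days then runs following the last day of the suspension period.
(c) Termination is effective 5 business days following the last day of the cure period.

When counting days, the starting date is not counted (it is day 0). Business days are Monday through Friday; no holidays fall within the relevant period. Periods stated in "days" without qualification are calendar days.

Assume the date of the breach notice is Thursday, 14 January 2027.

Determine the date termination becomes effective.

5 March 2027

Adding 15 calendar days to 14 January 2027 gives 29 January 2027, which is the last day of the suspension period.
The last day of the cure period: 28 calendar days after 29 January 2027 is 26 February 2027.
The date termination becomes effective: counting 5 business days from Friday, 26 February 2027 (Mar 1, Mar 2, Mar 3, Mar 4, Mar 5, skipping weekends) reaches Friday, 5 March 2027.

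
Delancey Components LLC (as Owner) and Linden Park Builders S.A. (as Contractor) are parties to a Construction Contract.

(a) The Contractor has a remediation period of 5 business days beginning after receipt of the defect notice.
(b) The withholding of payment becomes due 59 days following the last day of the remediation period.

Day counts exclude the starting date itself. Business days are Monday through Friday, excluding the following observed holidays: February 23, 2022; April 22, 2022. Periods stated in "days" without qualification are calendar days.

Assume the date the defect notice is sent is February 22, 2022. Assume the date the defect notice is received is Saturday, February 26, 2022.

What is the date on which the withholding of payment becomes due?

The last day of the remediation period: 5 business days after Saturday, February 26, 2022, skipping weekends — Feb 28, Mar 1, Mar 2, Mar 3, Mar 4 — lands on Friday, March 4, 2022.
The date on which the withholding of payment becomes due: 59 calendar days after March 4, 2022 is May 2, 2022.

May 2, 2022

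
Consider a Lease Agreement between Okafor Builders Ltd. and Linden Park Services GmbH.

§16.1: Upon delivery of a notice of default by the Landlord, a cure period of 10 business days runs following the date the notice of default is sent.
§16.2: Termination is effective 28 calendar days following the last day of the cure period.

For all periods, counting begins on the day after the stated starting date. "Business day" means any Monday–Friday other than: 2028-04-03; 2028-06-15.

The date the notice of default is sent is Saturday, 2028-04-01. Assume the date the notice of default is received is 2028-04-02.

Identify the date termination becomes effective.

2028-05-15

The last day of the cure period: 10 business days after Saturday, 2028-04-01, skipping weekends and the listed holiday on Apr 3 — Apr 4, Apr 5, Apr 6, Apr 7, Apr 10, Apr 11, Apr 12, Apr 13, Apr 14, Apr 17 — lands on Monday, 2028-04-17.
The date termination becomes effective: 28 calendar days after 2028-04-17 is 2028-05-15.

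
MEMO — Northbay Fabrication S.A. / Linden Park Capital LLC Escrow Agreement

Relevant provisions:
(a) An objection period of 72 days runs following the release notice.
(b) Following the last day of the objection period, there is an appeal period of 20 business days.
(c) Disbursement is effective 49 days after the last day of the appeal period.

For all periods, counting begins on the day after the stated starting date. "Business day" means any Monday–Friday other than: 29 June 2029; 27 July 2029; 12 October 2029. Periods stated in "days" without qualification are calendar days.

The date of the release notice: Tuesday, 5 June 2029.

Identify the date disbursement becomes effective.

The last day of the objection period: 72 calendar days after 5 June 2029 is 16 August 2029.
From Thursday, 16 August 2029, 20 business days (Aug 17, Aug 20, Aug 21, Aug 22, …, Sep 11, Sep 12, Sep 13, skipping weekends) brings us to Thursday, 13 September 2029, which is the last day of the appeal period.
The date disbursement becomes effective: 49 calendar days after 13 September 2029 is 1 November 2029.

1 November 2029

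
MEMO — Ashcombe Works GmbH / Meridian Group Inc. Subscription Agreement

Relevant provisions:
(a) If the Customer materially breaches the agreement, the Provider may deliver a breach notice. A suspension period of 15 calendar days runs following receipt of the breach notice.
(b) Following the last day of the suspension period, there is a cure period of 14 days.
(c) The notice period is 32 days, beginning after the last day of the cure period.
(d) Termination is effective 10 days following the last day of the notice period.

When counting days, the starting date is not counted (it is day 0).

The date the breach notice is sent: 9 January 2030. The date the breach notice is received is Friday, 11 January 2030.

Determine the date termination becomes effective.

23 March 2030

The last day of the suspension period: 11 January 2030 + 15 days = 26 January 2030.
The last day of the cure period: 26 January 2030 + 14 days = 9 February 2030.
Adding 32 calendar days to 9 February 2030 gives 13 March 2030, which is the last day of the notice period.
Adding 10 calendar days to 13 March 2030 gives 23 March 2030, which is the date termination becomes effective.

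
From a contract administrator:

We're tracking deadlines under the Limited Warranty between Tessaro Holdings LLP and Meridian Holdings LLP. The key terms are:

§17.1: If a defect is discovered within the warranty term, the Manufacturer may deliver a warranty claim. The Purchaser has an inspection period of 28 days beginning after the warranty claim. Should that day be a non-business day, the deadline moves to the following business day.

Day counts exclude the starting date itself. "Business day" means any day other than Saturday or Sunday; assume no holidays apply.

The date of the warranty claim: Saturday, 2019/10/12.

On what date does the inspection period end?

2019/11/11

Adding 28 calendar days to 2019/10/12 gives 2019/11/09, which is the last day of the inspection period. That falls on a Saturday, so it rolls to the next business day, Monday, 2019/11/11.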